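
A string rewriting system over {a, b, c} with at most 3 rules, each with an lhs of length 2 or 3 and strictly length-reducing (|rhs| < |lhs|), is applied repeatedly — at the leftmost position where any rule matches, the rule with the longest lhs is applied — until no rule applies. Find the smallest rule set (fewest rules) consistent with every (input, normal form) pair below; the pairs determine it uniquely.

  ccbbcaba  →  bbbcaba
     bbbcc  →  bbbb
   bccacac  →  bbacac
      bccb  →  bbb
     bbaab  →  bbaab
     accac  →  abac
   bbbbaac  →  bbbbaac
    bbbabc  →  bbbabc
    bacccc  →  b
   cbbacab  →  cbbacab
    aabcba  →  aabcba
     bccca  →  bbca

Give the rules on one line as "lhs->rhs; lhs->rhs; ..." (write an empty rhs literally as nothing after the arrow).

  | ccbbcaba => bbbcaba
  | bbbcc => bbbb
  | bccacac => bbacac
  | bccb => bbb

abb->; cc->b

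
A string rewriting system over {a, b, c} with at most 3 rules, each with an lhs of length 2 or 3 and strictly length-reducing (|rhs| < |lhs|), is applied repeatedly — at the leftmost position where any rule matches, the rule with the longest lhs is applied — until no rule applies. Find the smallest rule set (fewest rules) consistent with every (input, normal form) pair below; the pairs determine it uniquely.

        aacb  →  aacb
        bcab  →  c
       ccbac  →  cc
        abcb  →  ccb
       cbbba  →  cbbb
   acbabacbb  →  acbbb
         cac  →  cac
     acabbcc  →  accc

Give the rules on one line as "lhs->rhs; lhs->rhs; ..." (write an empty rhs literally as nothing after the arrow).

ab->c; ba->b; bc->

  | aacb
  | bcab => ab => c
  | ccbac => ccbc => cc
  | abcb => ccb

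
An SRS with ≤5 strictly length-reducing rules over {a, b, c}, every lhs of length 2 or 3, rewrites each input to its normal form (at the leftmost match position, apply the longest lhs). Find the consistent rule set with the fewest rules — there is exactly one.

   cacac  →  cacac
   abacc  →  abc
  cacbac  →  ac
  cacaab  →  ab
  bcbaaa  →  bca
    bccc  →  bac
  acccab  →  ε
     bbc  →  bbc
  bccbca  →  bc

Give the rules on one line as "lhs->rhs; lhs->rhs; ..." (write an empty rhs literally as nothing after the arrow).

aa->c; bab->bc; cb->; cc->a

  | cacac
  | abacc => abaa => abc
  | cacbac => caac => ccc => ac
  | cacaab => caccb => caab => ccb => ab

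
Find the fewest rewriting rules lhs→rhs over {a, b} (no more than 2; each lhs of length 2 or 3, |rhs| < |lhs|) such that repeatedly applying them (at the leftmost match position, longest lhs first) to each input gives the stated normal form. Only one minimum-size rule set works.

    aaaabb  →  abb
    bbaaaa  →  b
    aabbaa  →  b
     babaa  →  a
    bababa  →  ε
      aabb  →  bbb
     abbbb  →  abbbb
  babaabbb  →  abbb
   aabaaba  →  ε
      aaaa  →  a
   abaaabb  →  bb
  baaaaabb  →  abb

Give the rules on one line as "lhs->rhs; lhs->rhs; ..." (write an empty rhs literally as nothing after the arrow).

  | aaaabb => baabb => abb
  | bbaaaa => baaa => aa => b
  | aabbaa => bbbaa => bba => b
  | babaa => baa => a

aa->b; ba->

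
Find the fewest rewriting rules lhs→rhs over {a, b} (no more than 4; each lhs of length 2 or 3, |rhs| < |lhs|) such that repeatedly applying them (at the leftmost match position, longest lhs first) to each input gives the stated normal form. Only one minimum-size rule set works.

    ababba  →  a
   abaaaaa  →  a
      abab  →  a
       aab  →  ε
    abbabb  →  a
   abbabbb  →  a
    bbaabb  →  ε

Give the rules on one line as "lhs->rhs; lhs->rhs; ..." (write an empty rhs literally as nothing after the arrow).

  | ababba => abbba => abba => aba => ab => a
  | abaaaaa => abaaaa => abaaa => abaa => aba => ab => a
  | abab => abb => ab => a
  | aab => ε

aab->; ab->a; aba->ab; bbb->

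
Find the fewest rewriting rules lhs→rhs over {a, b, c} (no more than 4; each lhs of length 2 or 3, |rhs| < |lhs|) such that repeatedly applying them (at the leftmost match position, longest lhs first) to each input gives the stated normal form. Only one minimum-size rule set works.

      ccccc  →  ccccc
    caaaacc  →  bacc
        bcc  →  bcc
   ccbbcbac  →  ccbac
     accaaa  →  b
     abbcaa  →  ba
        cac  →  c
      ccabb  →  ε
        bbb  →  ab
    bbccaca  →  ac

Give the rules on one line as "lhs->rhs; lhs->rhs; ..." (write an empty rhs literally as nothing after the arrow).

  | ccccc
  | caaaacc => aaacc => bacc
  | bcc
  | ccbbcbac => ccacbac => ccbac

aa->b; bb->a; ca->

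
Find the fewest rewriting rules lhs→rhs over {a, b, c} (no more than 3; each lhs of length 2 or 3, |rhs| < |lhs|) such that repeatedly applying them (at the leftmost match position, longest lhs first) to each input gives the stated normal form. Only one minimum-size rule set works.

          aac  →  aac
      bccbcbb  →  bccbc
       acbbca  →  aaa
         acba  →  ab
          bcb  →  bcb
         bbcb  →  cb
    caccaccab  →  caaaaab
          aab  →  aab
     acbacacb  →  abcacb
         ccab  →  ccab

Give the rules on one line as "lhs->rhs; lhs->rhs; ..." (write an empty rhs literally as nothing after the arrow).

acc->aa; bb->; cba->b

  | aac
  | bccbcbb => bccbc
  | acbbca => acca => aaa
  | acba => ab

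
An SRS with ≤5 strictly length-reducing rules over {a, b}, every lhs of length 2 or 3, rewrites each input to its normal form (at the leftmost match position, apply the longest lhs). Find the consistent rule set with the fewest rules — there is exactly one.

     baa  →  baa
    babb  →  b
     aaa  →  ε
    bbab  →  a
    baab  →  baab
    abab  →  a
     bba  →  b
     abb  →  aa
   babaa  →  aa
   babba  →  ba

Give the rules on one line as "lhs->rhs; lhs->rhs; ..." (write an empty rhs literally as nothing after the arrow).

aaa->; bab->; bb->a; bba->b

  | baa
  | babb => b
  | aaa => ε
  | bbab => bb => a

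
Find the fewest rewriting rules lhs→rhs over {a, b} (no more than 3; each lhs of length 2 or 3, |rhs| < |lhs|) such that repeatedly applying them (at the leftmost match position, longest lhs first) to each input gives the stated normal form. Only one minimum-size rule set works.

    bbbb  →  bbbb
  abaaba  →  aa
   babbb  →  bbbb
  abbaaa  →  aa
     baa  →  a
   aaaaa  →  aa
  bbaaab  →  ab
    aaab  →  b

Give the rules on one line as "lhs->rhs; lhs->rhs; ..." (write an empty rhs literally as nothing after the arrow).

  | bbbb
  | abaaba => aaba => aa
  | babbb => bbbb
  | abbaaa => abaa => aa

aaa->; ba->; bab->bb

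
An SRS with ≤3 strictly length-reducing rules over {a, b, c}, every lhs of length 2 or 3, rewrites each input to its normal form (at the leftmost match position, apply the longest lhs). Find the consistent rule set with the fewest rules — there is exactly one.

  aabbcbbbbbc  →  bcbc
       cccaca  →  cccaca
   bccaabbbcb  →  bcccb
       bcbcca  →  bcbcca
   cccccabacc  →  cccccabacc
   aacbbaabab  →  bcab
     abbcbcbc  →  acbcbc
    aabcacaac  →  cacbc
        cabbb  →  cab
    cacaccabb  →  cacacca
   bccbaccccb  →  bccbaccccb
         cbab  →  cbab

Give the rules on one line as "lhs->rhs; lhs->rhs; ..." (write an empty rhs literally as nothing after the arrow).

  | aabbcbbbbbc => bbbcbbbbbc => bcbbbbbc => bcbbbc => bcbc
  | cccaca
  | bccaabbbcb => bccbbbbcb => bccbbcb => bcccb
  | bcbcca

aa->b; bb->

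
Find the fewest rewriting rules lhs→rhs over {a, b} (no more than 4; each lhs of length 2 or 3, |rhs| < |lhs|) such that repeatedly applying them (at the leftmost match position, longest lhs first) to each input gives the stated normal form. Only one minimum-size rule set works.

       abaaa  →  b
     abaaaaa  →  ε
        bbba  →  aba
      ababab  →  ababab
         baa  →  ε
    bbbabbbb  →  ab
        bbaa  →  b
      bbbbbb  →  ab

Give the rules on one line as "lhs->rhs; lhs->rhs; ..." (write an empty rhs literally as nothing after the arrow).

aa->b; bb->; bbb->ab

  | abaaa => abba => aa => b
  | abaaaaa => abbaaa => aaaa => baa => bb => ε
  | bbba => aba
  | ababab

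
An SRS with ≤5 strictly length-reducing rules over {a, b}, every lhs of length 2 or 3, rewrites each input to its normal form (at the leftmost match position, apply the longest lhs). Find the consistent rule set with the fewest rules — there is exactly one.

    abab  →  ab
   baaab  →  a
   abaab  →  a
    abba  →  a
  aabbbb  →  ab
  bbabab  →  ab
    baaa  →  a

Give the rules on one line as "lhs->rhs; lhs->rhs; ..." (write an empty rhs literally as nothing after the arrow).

  | abab => ab
  | baaab => aab => a
  | abaab => aab => a
  | abba => aa => a

aa->a; aab->a; ba->; bb->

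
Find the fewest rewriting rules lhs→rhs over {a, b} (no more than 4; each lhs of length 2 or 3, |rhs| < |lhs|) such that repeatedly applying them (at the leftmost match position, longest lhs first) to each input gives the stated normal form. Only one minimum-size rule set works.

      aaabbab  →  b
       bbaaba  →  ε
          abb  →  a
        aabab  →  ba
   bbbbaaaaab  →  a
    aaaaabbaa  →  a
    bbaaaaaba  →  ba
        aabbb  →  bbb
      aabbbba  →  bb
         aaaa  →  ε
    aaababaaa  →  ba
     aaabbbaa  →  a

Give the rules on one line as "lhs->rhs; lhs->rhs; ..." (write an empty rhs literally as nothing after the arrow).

aa->; ab->a; bba->

  | aaabbab => abbab => abab => aab => b
  | bbaaba => aba => aa => ε
  | abb => ab => a
  | aabab => bab => ba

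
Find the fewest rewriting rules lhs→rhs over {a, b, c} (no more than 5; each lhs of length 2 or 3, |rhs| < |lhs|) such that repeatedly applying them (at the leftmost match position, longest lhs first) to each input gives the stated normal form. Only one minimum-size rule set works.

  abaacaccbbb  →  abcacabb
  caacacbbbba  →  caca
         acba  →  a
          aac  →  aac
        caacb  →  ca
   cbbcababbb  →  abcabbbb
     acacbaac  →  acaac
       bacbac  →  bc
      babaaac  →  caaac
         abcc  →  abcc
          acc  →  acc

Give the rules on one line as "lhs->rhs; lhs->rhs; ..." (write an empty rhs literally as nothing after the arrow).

  | abaacaccbbb => abacaccbbb => abcaccbbb => abcacabb
  | caacacbbbba => caacbbba => cabba => caca
  | acba => a
  | aac

acb->; ba->b; bba->ca; cb->a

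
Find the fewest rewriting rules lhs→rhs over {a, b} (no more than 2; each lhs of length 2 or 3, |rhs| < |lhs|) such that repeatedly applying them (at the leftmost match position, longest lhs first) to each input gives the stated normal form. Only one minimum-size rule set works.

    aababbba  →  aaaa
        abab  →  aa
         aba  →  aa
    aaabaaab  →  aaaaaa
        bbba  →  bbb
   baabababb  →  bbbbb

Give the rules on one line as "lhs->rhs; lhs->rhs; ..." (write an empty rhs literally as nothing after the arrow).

  | aababbba => aaabbba => aaabba => aaaba => aaaa
  | abab => aab => aa
  | aba => aa
  | aaabaaab => aaaaaab => aaaaaa

ab->a; ba->b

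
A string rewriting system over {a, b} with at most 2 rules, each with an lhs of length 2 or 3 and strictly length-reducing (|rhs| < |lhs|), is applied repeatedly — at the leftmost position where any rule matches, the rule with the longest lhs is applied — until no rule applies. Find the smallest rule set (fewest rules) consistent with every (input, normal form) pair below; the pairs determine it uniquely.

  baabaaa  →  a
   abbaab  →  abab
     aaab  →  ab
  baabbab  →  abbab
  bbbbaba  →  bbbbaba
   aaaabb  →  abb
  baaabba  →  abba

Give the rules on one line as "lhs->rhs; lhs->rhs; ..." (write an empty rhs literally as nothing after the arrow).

  | baabaaa => abaaa => aaa => aa => a
  | abbaab => abab
  | aaab => aab => ab
  | baabbab => abbab

aa->a; baa->a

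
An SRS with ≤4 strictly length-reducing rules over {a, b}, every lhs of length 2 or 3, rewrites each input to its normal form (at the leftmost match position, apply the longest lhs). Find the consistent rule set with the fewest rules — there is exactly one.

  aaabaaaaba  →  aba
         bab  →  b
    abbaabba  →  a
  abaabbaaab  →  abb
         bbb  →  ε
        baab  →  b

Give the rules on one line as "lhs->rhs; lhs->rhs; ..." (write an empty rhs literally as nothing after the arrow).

  | aaabaaaaba => aabaaaaba => abaaaaba => abaaaba => abaaba => ababa => aba
  | bab => b
  | abbaabba => abbabba => abbba => aa => a
  | abaabbaaab => ababbaaab => abbaaab => abbaab => abbab => abb

aa->a; bab->b; bbb->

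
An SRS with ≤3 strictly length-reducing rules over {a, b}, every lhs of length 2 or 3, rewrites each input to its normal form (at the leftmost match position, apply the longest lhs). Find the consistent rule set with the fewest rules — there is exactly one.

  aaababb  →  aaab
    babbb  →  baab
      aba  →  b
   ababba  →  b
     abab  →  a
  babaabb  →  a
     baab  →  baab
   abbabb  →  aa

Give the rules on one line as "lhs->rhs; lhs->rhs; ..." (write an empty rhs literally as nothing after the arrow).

aba->b; bb->a; bba->

  | aaababb => aabbb => aaab
  | babbb => baab
  | aba => b
  | ababba => bbba => aba => b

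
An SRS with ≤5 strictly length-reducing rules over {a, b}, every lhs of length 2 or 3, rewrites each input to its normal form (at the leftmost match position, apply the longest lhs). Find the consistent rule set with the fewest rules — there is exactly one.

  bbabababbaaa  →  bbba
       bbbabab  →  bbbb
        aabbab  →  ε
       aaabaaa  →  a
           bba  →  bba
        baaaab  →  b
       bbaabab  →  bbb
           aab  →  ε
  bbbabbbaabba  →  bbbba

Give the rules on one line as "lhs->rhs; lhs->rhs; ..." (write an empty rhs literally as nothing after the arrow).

aa->a; ab->; aba->; abb->

  | bbabababbaaa => bbbabbaaa => bbbaaa => bbbaa => bbba
  | bbbabab => bbbb
  | aabbab => abbab => ab => ε
  | aaabaaa => aabaaa => abaaa => aa => a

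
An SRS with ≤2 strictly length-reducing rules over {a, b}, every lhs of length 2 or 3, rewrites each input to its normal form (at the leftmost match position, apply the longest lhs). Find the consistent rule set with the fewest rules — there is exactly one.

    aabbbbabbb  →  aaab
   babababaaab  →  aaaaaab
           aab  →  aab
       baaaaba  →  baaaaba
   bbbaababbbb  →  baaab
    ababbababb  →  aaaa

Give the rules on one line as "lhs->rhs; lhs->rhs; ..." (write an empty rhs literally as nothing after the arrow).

  | aabbbbabbb => aabbabbb => aaabbb => aaab
  | babababaaab => aababaaab => aaaaaab
  | aab
  | baaaaba

bab->a; bb->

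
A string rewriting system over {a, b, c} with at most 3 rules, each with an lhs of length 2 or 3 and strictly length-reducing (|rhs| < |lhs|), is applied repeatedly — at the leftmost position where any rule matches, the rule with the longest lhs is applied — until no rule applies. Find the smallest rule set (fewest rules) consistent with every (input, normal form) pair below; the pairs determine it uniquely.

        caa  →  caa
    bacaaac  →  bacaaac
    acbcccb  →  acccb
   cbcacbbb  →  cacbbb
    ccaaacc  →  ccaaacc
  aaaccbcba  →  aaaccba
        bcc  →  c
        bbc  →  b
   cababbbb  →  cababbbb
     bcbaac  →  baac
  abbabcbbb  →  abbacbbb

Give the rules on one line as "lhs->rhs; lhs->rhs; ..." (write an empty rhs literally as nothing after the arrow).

abc->ac; bc->

  | caa
  | bacaaac
  | acbcccb => acccb
  | cbcacbbb => cacbbb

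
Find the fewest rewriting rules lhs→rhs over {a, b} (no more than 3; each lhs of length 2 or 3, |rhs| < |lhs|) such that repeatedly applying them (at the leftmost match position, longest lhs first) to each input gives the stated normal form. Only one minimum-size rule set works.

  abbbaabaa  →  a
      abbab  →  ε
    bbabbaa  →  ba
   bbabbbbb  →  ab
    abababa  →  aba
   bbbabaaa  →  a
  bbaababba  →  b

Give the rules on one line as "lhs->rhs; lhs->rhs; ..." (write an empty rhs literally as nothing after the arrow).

aa->b; bab->b; bb->

  | abbbaabaa => abaabaa => abbbaa => abaa => abb => a
  | abbab => aab => bb => ε
  | bbabbaa => abbaa => aaa => ba
  | bbabbbbb => abbbbb => abbb => ab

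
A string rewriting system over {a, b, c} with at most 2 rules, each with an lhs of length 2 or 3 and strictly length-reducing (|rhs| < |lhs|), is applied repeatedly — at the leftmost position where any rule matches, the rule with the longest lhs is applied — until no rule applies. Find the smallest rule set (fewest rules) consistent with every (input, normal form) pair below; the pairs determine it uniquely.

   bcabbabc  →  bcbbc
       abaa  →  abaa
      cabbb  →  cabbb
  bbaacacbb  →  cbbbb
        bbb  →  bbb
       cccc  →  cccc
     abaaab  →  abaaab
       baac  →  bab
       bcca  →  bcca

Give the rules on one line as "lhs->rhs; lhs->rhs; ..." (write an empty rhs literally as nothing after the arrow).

ac->b; bba->c

  | bcabbabc => bcacbc => bcbbc
  | abaa
  | cabbb
  | bbaacacbb => cacacbb => cbacbb => cbbbb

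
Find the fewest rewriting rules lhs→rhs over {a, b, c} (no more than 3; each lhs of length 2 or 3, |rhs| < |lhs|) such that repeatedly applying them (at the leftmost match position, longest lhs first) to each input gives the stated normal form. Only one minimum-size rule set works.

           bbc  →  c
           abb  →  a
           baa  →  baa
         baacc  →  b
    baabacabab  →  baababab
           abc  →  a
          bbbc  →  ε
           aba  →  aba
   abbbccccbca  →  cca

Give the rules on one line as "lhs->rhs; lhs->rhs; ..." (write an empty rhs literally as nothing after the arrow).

ac->; bb->; bc->

  | bbc => c
  | abb => a
  | baa
  | baacc => bac => b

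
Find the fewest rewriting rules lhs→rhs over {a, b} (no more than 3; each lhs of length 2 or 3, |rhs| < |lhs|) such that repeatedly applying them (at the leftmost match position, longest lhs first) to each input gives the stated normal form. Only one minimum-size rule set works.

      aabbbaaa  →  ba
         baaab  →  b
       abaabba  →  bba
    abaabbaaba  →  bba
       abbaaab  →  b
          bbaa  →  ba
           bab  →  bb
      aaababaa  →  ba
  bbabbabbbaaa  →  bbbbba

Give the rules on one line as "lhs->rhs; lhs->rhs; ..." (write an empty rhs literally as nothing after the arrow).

ab->b; baa->a

  | aabbbaaa => abbbaaa => bbbaaa => bbaa => ba
  | baaab => aab => ab => b
  | abaabba => baabba => abba => bba
  | abaabbaaba => baabbaaba => abbaaba => bbaaba => baba => bba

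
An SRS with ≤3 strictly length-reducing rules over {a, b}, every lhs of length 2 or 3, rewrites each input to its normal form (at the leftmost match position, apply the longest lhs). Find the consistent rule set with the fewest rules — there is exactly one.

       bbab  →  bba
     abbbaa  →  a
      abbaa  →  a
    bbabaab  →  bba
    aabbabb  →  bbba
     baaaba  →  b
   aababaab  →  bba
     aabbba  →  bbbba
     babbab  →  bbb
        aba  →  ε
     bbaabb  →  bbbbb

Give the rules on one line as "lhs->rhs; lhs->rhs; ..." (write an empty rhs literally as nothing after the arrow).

  | bbab => bba
  | abbbaa => abbaa => abaa => aaa => a
  | abbaa => abaa => aaa => a
  | bbabaab => bbaaab => bbab => bba

aa->; aab->bb; ab->a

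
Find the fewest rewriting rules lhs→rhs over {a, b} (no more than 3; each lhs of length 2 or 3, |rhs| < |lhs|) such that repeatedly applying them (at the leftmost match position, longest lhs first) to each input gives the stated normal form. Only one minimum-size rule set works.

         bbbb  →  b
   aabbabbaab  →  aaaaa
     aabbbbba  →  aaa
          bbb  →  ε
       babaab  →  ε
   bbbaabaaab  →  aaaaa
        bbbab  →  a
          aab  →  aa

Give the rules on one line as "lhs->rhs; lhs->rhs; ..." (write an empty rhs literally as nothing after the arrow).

  | bbbb => b
  | aabbabbaab => aababbaab => aaabbaab => aaabaab => aaaaab => aaaaa
  | aabbbbba => aabbbba => aabbba => aabba => aaba => aaa
  | bbb => ε

ab->a; ba->b; bbb->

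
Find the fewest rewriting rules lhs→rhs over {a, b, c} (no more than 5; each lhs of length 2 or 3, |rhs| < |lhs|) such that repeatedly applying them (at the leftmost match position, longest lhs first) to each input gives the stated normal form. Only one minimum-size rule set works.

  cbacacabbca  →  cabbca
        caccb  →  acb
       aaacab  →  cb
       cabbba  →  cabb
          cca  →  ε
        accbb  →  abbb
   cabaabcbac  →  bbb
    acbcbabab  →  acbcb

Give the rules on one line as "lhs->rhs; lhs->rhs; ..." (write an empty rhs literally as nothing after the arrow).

  | cbacacabbca => ccacabbca => bacabbca => cabbca
  | caccb => acb
  | aaacab => cacab => aab => cb
  | cabbba => cabb

aa->c; ba->; cac->a; cc->b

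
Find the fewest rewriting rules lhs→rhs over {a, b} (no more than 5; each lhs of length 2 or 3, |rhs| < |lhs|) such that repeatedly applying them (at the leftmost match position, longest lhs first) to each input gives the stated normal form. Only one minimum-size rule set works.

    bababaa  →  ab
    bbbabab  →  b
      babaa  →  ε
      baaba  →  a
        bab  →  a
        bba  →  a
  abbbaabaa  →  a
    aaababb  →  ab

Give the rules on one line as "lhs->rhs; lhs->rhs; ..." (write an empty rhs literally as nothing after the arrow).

  | bababaa => bbabaa => aabaa => abaa => aba => ab
  | bbbabab => ababab => abbab => aaab => b
  | babaa => bbaa => aaa => ε
  | baaba => baba => bba => aa => a

aa->a; aaa->; ba->b; bb->a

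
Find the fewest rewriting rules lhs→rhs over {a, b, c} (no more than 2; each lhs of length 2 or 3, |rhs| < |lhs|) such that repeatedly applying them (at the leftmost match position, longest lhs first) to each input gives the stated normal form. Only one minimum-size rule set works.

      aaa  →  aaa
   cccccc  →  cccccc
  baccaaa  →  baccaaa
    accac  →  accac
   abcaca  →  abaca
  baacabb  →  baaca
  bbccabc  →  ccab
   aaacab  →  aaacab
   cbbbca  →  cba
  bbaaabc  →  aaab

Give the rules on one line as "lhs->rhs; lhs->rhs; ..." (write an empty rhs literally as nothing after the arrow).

bb->; bc->b

  | aaa
  | cccccc
  | baccaaa
  | accac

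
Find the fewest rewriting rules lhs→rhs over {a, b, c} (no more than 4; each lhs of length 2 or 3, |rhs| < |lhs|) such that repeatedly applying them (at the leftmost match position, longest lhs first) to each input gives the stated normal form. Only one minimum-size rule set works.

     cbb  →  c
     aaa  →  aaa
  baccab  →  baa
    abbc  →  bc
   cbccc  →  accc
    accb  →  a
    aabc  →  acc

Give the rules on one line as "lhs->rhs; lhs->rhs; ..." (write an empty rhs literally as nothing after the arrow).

  | cbb => ab => c
  | aaa
  | baccab => bacb => baa
  | abbc => bc

ab->c; abb->b; ca->; cb->a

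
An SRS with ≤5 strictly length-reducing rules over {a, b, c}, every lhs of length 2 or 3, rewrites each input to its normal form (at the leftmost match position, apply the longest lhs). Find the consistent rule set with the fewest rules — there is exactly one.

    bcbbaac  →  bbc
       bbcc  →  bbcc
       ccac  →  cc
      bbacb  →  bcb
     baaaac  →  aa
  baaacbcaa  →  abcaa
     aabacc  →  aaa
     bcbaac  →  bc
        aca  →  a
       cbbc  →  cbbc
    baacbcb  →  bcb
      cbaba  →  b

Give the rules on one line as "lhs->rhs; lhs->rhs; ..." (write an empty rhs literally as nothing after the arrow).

  | bcbbaac => bcbac => bbc
  | bbcc
  | ccac => cc
  | bbacb => bcb

ac->; acc->aa; ba->; cba->b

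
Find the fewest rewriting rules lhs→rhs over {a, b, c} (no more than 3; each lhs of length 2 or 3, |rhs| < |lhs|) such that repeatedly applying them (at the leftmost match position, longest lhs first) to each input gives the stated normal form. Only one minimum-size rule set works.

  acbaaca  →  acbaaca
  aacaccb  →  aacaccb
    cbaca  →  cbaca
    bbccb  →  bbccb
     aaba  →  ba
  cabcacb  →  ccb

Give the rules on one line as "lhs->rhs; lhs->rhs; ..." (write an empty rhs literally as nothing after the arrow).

ab->b; bca->

  | acbaaca
  | aacaccb
  | cbaca
  | bbccb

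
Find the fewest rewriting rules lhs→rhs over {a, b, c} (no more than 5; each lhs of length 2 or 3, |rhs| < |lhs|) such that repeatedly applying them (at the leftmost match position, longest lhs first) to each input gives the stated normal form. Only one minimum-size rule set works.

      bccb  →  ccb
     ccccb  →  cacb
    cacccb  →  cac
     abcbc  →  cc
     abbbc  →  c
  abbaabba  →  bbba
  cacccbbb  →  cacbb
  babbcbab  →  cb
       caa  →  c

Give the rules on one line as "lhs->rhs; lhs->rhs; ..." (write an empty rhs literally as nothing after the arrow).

  | bccb => ccb
  | ccccb => cacb
  | cacccb => cacab => cac
  | abcbc => cbc => cc

aa->; ab->; bc->c; ccc->ca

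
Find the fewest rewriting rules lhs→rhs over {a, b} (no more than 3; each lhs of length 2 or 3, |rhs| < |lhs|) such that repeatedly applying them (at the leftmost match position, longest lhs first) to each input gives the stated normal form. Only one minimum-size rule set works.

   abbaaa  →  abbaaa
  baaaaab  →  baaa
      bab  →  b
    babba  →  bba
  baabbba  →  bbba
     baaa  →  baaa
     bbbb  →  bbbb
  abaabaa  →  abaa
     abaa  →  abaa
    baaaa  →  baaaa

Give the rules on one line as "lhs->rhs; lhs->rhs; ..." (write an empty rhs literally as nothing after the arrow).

  | abbaaa
  | baaaaab => baaa
  | bab => b
  | babba => bba

aab->; bab->b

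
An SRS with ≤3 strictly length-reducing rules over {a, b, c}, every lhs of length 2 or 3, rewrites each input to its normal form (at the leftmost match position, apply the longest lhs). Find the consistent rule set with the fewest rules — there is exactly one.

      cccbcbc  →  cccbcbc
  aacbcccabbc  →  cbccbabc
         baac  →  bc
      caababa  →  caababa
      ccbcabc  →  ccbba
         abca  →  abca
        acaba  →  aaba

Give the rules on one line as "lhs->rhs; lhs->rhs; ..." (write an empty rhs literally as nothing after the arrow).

aac->c; ac->a; cab->ba

  | cccbcbc
  | aacbcccabbc => cbcccabbc => cbccbabc
  | baac => bc
  | caababa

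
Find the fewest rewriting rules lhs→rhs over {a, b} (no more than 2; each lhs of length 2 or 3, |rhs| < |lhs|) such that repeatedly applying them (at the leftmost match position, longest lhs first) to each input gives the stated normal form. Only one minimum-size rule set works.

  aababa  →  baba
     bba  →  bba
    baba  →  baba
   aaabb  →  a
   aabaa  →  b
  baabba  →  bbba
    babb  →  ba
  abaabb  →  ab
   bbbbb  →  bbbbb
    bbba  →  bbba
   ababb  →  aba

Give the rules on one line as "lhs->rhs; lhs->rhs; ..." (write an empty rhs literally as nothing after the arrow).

  | aababa => baba
  | bba
  | baba
  | aaabb => abb => a

aa->; abb->a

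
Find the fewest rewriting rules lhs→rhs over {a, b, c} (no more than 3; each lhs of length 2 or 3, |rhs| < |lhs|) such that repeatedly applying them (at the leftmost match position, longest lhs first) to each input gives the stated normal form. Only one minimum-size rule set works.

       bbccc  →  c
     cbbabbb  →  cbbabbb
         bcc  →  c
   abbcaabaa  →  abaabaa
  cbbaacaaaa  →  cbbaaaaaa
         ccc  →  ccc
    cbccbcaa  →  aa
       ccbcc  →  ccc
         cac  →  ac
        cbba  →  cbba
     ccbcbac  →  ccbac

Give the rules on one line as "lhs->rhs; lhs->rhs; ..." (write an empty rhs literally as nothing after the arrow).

bc->; ca->a

  | bbccc => bcc => c
  | cbbabbb
  | bcc => c
  | abbcaabaa => abaabaa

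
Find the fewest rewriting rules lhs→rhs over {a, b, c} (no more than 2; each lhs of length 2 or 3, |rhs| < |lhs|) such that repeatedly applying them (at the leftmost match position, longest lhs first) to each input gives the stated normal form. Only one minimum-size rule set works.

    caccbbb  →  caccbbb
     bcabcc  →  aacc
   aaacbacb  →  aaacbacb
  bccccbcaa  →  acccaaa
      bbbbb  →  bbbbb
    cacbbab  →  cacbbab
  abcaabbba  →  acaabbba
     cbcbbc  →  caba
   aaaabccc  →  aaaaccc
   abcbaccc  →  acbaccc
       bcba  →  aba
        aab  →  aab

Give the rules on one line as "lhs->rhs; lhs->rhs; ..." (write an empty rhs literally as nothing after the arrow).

abc->ac; bc->a

  | caccbbb
  | bcabcc => aabcc => aacc
  | aaacbacb
  | bccccbcaa => acccbcaa => acccaaa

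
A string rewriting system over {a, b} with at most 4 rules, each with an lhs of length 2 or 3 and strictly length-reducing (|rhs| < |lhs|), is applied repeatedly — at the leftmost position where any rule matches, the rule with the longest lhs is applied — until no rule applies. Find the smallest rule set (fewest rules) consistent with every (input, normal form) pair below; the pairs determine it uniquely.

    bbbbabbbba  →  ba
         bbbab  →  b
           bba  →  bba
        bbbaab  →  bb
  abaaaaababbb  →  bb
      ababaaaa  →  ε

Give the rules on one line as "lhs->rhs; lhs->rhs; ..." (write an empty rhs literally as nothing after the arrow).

  | bbbbabbbba => bbabbbba => bbbbba => bbba => ba
  | bbbab => bab => b
  | bba
  | bbbaab => baab => bb

aa->; ab->; bbb->b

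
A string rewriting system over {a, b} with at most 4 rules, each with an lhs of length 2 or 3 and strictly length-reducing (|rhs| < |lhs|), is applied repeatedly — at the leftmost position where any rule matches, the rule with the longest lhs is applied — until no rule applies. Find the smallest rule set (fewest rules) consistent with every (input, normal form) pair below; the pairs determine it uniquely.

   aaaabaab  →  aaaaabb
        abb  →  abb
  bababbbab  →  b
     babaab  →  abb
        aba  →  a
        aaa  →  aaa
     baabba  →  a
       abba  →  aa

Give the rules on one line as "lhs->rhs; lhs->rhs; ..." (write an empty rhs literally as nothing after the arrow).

  | aaaabaab => aaaaabb
  | abb
  | bababbbab => babbbab => bbbab => bab => b
  | babaab => baab => abb

ba->; baa->ab; bba->a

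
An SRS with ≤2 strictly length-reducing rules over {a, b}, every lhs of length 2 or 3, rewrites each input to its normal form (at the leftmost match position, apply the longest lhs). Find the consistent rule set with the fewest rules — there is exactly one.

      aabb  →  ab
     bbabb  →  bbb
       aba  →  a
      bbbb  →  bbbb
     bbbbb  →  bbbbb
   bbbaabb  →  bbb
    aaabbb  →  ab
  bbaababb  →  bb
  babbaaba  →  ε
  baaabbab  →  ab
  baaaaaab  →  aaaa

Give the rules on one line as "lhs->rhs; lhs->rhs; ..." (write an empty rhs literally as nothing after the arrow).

  | aabb => ab
  | bbabb => bbb
  | aba => a
  | bbbb

aab->a; ba->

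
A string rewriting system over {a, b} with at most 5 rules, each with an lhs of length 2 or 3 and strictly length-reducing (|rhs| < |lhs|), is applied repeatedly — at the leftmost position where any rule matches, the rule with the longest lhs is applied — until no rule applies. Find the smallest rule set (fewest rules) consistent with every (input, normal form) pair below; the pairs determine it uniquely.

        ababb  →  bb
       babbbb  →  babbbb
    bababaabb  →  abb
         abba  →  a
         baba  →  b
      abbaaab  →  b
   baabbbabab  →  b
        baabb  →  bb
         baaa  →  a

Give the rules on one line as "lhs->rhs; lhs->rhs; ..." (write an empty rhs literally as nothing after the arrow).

aaa->; aba->; baa->; bba->

  | ababb => bb
  | babbbb
  | bababaabb => bbaabb => abb
  | abba => a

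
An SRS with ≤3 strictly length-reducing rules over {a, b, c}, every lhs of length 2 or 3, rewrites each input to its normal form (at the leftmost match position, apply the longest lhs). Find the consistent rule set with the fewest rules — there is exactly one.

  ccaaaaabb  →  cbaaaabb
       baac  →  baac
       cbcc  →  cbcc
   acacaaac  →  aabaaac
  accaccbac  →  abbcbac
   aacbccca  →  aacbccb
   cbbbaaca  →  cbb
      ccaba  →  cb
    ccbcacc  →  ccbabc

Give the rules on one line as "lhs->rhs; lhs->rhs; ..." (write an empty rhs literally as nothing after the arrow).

bba->b; ca->b; cac->ab

  | ccaaaaabb => cbaaaabb
  | baac
  | cbcc
  | acacaaac => aabaaac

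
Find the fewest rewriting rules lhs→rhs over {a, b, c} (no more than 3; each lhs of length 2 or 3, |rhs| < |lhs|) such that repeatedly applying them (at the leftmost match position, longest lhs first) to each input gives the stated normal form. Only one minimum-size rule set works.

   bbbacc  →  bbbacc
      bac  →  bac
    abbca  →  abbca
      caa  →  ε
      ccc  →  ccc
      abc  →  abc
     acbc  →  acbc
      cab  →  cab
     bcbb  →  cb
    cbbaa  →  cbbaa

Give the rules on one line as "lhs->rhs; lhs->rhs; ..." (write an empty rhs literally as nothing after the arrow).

bcb->c; caa->

  | bbbacc
  | bac
  | abbca
  | caa => ε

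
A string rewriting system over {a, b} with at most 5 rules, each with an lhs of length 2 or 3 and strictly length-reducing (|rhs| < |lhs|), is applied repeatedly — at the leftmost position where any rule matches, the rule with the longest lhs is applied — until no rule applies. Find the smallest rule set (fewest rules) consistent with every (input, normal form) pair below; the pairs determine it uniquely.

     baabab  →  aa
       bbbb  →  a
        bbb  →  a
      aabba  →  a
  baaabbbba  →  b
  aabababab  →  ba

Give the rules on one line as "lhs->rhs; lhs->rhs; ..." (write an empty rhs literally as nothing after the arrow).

ab->a; aba->; baa->b; bb->a

  | baabab => bbab => aab => aa
  | bbbb => abb => ab => a
  | bbb => ab => a
  | aabba => aaba => a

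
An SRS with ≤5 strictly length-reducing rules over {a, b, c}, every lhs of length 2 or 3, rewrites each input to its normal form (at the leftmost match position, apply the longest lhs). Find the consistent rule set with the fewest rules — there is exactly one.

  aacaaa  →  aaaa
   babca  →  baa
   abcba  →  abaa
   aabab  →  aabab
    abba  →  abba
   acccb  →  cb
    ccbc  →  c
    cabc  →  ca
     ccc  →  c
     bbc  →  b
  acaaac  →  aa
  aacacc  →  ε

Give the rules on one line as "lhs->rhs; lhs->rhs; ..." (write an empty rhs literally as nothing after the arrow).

ac->; bc->; bcb->ba; cc->c

  | aacaaa => aaaa
  | babca => baa
  | abcba => abaa
  | aabab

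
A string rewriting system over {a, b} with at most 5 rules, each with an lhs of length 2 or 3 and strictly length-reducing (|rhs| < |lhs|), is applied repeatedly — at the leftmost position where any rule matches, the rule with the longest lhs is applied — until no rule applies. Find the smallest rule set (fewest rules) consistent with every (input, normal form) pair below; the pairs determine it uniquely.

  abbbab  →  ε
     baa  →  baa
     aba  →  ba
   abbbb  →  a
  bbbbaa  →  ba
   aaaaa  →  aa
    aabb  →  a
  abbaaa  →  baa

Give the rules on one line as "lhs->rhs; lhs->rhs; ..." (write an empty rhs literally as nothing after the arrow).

  | abbbab => bbbab => abab => bab => ε
  | baa
  | aba => ba
  | abbbb => bbbb => abb => bb => a

aaa->ba; ab->b; bab->; bb->a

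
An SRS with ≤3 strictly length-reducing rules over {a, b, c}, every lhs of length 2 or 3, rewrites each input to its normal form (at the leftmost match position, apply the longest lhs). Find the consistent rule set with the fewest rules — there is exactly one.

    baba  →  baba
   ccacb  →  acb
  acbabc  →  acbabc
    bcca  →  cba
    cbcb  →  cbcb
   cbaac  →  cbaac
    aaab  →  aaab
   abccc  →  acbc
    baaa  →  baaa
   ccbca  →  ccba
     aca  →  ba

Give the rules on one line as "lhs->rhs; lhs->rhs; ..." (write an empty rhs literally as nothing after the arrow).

  | baba
  | ccacb => cacb => acb
  | acbabc
  | bcca => cba

aca->ba; bcc->cb; ca->a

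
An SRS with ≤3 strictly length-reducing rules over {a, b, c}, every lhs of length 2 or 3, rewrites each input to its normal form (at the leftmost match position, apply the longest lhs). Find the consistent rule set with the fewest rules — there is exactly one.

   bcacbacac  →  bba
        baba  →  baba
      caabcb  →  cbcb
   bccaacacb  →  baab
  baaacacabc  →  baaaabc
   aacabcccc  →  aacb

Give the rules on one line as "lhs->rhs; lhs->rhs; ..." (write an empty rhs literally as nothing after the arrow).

  | bcacbacac => bccbacac => bbacac => bbacc => bba
  | baba
  | caabcb => cabcb => cbcb
  | bccaacacb => baacacb => baaccb => baab

ca->c; cc->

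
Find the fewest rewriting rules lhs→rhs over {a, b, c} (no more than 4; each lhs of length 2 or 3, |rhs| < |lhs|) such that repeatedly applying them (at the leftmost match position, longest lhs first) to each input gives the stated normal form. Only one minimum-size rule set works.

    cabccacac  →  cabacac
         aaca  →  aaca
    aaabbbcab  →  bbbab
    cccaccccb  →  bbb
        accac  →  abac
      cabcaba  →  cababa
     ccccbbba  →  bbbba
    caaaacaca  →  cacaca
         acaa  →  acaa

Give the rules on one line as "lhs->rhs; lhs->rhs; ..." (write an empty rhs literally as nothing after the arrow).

aaa->; abb->bb; bc->b; cc->b

  | cabccacac => cabcacac => cabacac
  | aaca
  | aaabbbcab => bbbcab => bbbab
  | cccaccccb => bcaccccb => baccccb => babccb => babcb => babb => bbb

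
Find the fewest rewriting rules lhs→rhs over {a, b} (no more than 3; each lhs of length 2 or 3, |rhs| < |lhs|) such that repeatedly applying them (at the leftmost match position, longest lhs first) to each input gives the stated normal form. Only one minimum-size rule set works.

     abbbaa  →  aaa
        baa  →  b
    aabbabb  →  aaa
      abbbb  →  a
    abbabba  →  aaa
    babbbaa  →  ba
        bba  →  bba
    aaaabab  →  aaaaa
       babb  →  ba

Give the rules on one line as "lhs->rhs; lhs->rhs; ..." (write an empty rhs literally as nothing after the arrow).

ab->a; baa->b

  | abbbaa => abbaa => abaa => aaa
  | baa => b
  | aabbabb => aababb => aaabb => aaab => aaa
  | abbbb => abbb => abb => ab => a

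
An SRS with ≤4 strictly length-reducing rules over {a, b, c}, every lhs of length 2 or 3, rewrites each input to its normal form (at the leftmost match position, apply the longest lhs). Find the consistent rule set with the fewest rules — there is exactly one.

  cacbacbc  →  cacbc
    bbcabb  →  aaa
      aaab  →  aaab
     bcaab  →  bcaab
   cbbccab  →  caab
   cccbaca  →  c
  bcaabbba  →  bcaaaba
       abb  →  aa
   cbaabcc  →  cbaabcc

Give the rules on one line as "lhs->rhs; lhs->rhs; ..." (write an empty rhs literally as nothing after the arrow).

  | cacbacbc => cacbc
  | bbcabb => bbabb => aabb => aaa
  | aaab
  | bcaab

bac->; bb->a; bbc->bb; cca->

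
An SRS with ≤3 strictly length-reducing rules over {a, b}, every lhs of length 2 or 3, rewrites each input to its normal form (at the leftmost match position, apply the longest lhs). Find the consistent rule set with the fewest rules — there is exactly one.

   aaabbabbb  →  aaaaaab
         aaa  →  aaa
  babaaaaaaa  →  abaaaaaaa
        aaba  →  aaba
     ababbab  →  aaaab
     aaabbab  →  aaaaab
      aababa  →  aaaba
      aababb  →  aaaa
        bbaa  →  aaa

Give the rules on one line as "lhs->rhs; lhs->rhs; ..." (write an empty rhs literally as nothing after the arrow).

bab->ab; bb->a

  | aaabbabbb => aaaaabbb => aaaaaab
  | aaa
  | babaaaaaaa => abaaaaaaa
  | aaba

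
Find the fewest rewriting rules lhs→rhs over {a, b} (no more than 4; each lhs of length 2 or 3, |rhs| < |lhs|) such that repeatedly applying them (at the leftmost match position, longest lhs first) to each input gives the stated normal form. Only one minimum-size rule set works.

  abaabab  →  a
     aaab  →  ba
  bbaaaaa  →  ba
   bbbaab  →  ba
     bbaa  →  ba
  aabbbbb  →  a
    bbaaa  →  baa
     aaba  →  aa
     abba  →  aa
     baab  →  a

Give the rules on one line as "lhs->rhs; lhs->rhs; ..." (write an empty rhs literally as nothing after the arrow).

  | abaabab => aaabab => babab => baab => bbb => ab => a
  | aaab => bab => ba
  | bbaaaaa => aaaaaa => baaaa => bbaa => aaa => ba
  | bbbaab => abaab => aaab => bab => ba

aaa->ba; aab->bb; ab->a; bb->a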